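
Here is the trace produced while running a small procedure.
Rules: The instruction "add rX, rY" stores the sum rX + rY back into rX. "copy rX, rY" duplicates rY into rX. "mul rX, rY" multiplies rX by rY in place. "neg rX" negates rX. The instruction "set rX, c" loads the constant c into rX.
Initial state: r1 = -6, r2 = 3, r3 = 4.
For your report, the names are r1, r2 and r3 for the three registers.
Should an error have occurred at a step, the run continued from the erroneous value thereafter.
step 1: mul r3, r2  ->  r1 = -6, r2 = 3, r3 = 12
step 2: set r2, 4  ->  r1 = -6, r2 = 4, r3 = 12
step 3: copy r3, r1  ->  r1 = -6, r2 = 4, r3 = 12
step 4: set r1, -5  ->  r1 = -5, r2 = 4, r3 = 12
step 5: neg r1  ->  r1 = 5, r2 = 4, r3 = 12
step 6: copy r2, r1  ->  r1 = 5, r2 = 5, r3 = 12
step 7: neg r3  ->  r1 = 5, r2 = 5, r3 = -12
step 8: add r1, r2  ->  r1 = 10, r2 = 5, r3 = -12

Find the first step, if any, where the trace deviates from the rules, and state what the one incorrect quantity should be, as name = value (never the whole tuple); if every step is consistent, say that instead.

step 3, r3 = -6

1. r3 = 4 * 3 = 12 (agrees with the trace)
2. r2 = 4 (matches)
3. r3 = -6 (not what was recorded)
First incorrect step: 3; the correct value is r3 = -6.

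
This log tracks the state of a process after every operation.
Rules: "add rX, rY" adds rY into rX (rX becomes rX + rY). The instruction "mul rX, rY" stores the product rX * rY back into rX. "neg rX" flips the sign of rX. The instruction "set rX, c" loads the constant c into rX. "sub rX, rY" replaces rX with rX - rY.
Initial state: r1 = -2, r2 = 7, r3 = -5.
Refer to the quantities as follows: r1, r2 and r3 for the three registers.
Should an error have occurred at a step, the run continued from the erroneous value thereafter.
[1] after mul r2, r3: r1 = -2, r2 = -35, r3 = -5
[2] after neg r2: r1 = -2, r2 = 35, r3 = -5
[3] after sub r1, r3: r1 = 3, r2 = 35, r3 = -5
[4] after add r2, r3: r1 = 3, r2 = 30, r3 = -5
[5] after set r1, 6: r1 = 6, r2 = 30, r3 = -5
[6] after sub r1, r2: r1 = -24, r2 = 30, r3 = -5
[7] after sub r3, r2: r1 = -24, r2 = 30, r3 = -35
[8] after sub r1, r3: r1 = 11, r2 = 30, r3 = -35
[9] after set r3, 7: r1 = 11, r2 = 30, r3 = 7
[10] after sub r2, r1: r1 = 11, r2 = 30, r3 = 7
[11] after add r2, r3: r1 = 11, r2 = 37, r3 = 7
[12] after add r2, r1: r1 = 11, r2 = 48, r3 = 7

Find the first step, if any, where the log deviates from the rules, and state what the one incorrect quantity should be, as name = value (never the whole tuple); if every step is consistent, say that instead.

step 10, r2 = 19

Step 1: r2 = 7 * -5 = -35 — consistent with the log.
Step 2: r2 = -(-35) = 35 — same as recorded.
Step 3: r1 = -2 - -5 = 3 — exactly as logged.
Step 4: r2 = 35 + -5 = 30 — confirmed correct.
Step 5: r1 = 6 — agrees with the log.
Step 6: r1 = 6 - 30 = -24 — consistent with the log.
Step 7: r3 = -5 - 30 = -35 — no discrepancy.
Step 8: r1 = -24 - -35 = 11 — in agreement.
Step 9: r3 = 7 — verified.
Step 10: r2 = 30 - 11 = 19 — not what was recorded.
Step 10 is the first one off; corrected, r2 = 19.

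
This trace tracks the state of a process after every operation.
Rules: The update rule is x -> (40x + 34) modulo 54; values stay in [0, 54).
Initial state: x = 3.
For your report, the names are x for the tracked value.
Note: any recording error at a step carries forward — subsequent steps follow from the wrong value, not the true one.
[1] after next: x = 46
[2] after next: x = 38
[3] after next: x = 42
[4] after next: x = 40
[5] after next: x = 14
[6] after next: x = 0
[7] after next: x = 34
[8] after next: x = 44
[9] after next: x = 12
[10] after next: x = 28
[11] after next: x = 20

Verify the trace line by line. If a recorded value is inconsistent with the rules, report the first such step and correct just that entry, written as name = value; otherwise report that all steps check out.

no error

Recomputing the run from the initial state:
step 1: x = 46
step 2: x = 38
step 3: x = 42
step 4: x = 40
step 5: x = 14
step 6: x = 0
step 7: x = 34
step 8: x = 44
step 9: x = 12
step 10: x = 28
step 11: x = 20
This matches the trace at every step.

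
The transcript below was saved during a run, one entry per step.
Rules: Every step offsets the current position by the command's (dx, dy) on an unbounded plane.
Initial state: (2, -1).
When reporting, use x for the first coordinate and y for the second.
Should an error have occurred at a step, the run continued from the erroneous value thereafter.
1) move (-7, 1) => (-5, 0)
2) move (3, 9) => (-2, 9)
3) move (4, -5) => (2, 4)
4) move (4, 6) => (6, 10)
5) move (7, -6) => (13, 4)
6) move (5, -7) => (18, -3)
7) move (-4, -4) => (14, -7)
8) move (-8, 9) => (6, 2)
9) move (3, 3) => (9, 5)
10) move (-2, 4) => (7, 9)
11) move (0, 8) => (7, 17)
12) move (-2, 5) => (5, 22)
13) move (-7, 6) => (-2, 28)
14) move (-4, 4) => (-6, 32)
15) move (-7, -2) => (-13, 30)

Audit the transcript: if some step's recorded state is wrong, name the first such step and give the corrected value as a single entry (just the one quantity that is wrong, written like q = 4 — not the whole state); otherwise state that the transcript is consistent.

no error

1. x = 2 + (-7) = -5, y = -1 + (1) = 0 (consistent with the transcript)
2. x = -5 + (3) = -2, y = 0 + (9) = 9 (consistent with the transcript)
3. x = -2 + (4) = 2, y = 9 + (-5) = 4 (in agreement)
4. x = 2 + (4) = 6, y = 4 + (6) = 10 (verified)
5. x = 6 + (7) = 13, y = 10 + (-6) = 4 (no discrepancy)
6. x = 13 + (5) = 18, y = 4 + (-7) = -3 (in agreement)
7. x = 18 + (-4) = 14, y = -3 + (-4) = -7 (confirmed correct)
8. x = 14 + (-8) = 6, y = -7 + (9) = 2 (exactly as logged)
9. x = 6 + (3) = 9, y = 2 + (3) = 5 (exactly as logged)
10. x = 9 + (-2) = 7, y = 5 + (4) = 9 (exactly as logged)
11. x = 7 + (0) = 7, y = 9 + (8) = 17 (consistent with the transcript)
12. x = 7 + (-2) = 5, y = 17 + (5) = 22 (agrees with the transcript)
13. x = 5 + (-7) = -2, y = 22 + (6) = 28 (consistent with the transcript)
14. x = -2 + (-4) = -6, y = 28 + (4) = 32 (consistent with the transcript)
15. x = -6 + (-7) = -13, y = 32 + (-2) = 30 (checks out)
The recomputation confirms every line.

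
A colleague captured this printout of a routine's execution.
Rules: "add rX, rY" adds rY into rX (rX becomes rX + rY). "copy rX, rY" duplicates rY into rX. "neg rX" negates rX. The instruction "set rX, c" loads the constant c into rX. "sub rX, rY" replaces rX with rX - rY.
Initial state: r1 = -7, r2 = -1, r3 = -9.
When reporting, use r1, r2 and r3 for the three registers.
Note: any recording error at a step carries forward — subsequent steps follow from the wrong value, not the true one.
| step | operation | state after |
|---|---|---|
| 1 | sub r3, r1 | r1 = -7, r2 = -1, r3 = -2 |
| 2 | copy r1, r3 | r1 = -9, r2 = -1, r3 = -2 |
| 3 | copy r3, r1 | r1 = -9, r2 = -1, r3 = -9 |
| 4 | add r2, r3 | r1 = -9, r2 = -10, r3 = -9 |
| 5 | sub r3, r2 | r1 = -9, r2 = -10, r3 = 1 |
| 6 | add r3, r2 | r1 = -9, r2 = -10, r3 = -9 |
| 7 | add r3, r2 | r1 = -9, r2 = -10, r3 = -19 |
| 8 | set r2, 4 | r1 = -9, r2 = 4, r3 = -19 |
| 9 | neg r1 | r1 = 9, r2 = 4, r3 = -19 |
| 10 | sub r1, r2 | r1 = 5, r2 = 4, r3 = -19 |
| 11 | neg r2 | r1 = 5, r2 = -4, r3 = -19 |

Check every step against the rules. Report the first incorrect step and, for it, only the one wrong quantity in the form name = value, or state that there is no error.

Recomputing the run from the initial state:
step 1: r1 = -7, r2 = -1, r3 = -2
step 2: r1 = -2, r2 = -1, r3 = -2
step 3: r1 = -2, r2 = -1, r3 = -2
step 4: r1 = -2, r2 = -3, r3 = -2
step 5: r1 = -2, r2 = -3, r3 = 1
step 6: r1 = -2, r2 = -3, r3 = -2
step 7: r1 = -2, r2 = -3, r3 = -5
step 8: r1 = -2, r2 = 4, r3 = -5
step 9: r1 = 2, r2 = 4, r3 = -5
step 10: r1 = -2, r2 = 4, r3 = -5
step 11: r1 = -2, r2 = -4, r3 = -5
The first disagreement with the printout is at step 2, where the value should be r1 = -2.

step 2, r1 = -2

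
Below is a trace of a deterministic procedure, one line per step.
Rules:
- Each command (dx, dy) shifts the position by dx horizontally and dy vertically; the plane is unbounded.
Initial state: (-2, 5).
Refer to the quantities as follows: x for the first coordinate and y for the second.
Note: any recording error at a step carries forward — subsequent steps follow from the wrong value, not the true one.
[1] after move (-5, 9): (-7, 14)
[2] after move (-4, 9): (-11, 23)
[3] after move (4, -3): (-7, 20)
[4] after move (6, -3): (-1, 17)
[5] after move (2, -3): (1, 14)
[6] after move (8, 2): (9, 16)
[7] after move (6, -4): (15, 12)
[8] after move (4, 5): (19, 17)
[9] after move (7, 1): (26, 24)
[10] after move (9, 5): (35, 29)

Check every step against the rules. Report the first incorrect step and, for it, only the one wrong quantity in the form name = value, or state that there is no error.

step 9, y = 18

Recomputing the run from the initial state:
step 1: x = -7, y = 14
step 2: x = -11, y = 23
step 3: x = -7, y = 20
step 4: x = -1, y = 17
step 5: x = 1, y = 14
step 6: x = 9, y = 16
step 7: x = 15, y = 12
step 8: x = 19, y = 17
step 9: x = 26, y = 18
step 10: x = 35, y = 23
The first disagreement with the trace is at step 9, where the value should be y = 18.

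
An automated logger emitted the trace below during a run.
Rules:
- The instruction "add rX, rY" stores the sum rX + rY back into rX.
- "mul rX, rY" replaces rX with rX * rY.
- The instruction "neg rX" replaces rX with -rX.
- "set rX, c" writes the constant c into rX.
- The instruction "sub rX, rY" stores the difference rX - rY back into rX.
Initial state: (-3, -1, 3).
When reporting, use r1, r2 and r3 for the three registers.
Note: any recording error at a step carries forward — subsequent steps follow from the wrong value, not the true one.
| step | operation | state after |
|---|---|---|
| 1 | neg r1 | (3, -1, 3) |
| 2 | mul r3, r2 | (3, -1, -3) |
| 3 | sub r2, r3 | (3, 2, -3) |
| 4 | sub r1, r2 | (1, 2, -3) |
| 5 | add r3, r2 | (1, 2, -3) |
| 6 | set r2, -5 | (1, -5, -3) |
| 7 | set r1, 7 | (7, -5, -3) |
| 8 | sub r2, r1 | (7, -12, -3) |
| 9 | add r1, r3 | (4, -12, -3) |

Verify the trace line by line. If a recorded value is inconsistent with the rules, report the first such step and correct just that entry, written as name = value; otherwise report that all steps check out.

step 5, r3 = -1

step 1: r1 = -(-3) = 3 -> same as recorded
step 2: r3 = 3 * -1 = -3 -> exactly as logged
step 3: r2 = -1 - -3 = 2 -> checks out
step 4: r1 = 3 - 2 = 1 -> agrees with the trace
step 5: r3 = -3 + 2 = -1 -> not what was recorded
So the first discrepancy is step 5, where the right value is r3 = -1.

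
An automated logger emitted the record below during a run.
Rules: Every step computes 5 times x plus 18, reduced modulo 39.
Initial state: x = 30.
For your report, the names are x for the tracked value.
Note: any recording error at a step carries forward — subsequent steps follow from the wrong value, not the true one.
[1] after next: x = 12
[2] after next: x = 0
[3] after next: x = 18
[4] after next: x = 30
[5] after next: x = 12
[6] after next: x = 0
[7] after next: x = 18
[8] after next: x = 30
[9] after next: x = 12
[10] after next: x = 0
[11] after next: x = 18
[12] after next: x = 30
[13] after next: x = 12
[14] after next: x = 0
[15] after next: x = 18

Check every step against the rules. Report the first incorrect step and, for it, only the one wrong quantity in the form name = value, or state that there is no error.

no error

Recomputing the run from the initial state:
step 1: x = 12
step 2: x = 0
step 3: x = 18
step 4: x = 30
step 5: x = 12
step 6: x = 0
step 7: x = 18
step 8: x = 30
step 9: x = 12
step 10: x = 0
step 11: x = 18
step 12: x = 30
step 13: x = 12
step 14: x = 0
step 15: x = 18
This matches the record at every step.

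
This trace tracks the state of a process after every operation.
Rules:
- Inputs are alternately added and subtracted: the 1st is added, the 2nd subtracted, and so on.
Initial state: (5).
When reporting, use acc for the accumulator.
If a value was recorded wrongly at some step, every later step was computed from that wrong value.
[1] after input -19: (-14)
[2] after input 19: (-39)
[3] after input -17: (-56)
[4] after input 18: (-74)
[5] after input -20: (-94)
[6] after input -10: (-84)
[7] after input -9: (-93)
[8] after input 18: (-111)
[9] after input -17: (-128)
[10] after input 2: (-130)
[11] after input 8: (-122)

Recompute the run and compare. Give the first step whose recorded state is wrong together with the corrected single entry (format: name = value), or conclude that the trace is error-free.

step 2, acc = -33

Recomputing the run from the initial state:
step 1: acc = -14
step 2: acc = -33
step 3: acc = -50
step 4: acc = -68
step 5: acc = -88
step 6: acc = -78
step 7: acc = -87
step 8: acc = -105
step 9: acc = -122
step 10: acc = -124
step 11: acc = -116
The first disagreement with the trace is at step 2, where the value should be acc = -33.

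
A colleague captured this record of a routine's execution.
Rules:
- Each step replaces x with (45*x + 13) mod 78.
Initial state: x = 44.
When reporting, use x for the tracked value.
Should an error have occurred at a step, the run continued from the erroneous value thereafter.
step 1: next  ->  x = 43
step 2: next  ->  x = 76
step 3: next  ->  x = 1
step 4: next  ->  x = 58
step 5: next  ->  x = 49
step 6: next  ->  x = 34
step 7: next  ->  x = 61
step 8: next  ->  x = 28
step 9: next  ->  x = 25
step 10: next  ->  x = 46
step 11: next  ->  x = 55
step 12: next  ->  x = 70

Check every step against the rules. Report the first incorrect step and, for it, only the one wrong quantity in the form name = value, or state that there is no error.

no error

Recomputing the run from the initial state:
step 1: x = 43
step 2: x = 76
step 3: x = 1
step 4: x = 58
step 5: x = 49
step 6: x = 34
step 7: x = 61
step 8: x = 28
step 9: x = 25
step 10: x = 46
step 11: x = 55
step 12: x = 70
This matches the record at every step.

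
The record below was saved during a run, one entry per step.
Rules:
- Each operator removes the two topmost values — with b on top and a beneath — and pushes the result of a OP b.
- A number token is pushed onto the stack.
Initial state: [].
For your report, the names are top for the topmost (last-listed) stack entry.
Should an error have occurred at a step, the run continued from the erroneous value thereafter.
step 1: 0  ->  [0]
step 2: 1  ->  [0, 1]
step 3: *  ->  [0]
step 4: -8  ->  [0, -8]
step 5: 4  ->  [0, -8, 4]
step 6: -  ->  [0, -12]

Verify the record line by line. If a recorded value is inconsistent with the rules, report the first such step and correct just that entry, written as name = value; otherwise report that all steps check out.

no error

step 1: push 0: top = 0 -> verified
step 2: push 1: top = 1 -> agrees with the record
step 3: 0 * 1 = 0 -> no discrepancy
step 4: push -8: top = -8 -> same as recorded
step 5: push 4: top = 4 -> confirmed correct
step 6: -8 - 4 = -12 -> no discrepancy
Each recorded entry agrees with the recomputation.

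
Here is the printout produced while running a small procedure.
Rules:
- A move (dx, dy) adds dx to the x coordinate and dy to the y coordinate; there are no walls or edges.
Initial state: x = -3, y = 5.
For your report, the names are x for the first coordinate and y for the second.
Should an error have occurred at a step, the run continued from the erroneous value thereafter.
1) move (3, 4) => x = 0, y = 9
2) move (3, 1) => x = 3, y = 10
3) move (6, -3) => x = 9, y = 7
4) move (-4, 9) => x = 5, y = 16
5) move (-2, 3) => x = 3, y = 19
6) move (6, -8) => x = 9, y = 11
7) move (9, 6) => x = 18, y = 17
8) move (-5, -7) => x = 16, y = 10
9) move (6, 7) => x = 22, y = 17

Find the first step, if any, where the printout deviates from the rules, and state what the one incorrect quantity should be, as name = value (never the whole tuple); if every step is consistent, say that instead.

step 8, x = 13

1. x = -3 + (3) = 0, y = 5 + (4) = 9 (consistent with the printout)
2. x = 0 + (3) = 3, y = 9 + (1) = 10 (checks out)
3. x = 3 + (6) = 9, y = 10 + (-3) = 7 (verified)
4. x = 9 + (-4) = 5, y = 7 + (9) = 16 (consistent with the printout)
5. x = 5 + (-2) = 3, y = 16 + (3) = 19 (verified)
6. x = 3 + (6) = 9, y = 19 + (-8) = 11 (verified)
7. x = 9 + (9) = 18, y = 11 + (6) = 17 (matches)
8. x = 18 + (-5) = 13, y = 17 + (-7) = 10 (a discrepancy with the printout)
First incorrect step: 8; the correct value is x = 13.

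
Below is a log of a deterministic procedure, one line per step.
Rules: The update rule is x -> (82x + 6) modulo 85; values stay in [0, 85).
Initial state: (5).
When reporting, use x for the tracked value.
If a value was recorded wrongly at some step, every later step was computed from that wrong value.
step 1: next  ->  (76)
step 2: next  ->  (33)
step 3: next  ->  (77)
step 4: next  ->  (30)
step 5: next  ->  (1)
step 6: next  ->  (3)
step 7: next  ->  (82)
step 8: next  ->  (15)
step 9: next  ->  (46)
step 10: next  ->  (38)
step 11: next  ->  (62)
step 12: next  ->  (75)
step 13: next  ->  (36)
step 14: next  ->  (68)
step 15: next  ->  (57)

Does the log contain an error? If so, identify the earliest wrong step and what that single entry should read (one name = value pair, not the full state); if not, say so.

no error

1. x = (82*5 + 6) mod 85 = 76 (matches)
2. x = (82*76 + 6) mod 85 = 33 (consistent with the log)
3. x = (82*33 + 6) mod 85 = 77 (agrees with the log)
4. x = (82*77 + 6) mod 85 = 30 (consistent with the log)
5. x = (82*30 + 6) mod 85 = 1 (confirmed correct)
6. x = (82*1 + 6) mod 85 = 3 (no discrepancy)
7. x = (82*3 + 6) mod 85 = 82 (no discrepancy)
8. x = (82*82 + 6) mod 85 = 15 (no discrepancy)
9. x = (82*15 + 6) mod 85 = 46 (matches)
10. x = (82*46 + 6) mod 85 = 38 (consistent with the log)
11. x = (82*38 + 6) mod 85 = 62 (verified)
12. x = (82*62 + 6) mod 85 = 75 (same as recorded)
13. x = (82*75 + 6) mod 85 = 36 (agrees with the log)
14. x = (82*36 + 6) mod 85 = 68 (confirmed correct)
15. x = (82*68 + 6) mod 85 = 57 (matches)
Every step is consistent.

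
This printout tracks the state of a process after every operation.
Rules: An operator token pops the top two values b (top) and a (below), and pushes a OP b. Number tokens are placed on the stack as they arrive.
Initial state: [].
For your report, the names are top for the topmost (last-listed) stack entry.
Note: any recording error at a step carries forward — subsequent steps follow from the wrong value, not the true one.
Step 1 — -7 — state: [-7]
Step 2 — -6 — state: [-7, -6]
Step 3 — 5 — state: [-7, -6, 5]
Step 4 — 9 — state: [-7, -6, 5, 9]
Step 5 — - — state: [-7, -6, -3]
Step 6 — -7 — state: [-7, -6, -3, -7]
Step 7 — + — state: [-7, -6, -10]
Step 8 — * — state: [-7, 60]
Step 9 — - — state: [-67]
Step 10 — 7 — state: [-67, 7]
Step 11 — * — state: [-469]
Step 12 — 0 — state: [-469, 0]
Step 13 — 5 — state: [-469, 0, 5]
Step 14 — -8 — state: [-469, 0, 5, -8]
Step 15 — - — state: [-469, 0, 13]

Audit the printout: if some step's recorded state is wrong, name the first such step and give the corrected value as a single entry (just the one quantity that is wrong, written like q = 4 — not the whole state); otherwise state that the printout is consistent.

Recomputing the run from the initial state:
step 1: [-7]
step 2: [-7, -6]
step 3: [-7, -6, 5]
step 4: [-7, -6, 5, 9]
step 5: [-7, -6, -4]
step 6: [-7, -6, -4, -7]
step 7: [-7, -6, -11]
step 8: [-7, 66]
step 9: [-73]
step 10: [-73, 7]
step 11: [-511]
step 12: [-511, 0]
step 13: [-511, 0, 5]
step 14: [-511, 0, 5, -8]
step 15: [-511, 0, 13]
The first disagreement with the printout is at step 5, where the value should be top = -4.

step 5, top = -4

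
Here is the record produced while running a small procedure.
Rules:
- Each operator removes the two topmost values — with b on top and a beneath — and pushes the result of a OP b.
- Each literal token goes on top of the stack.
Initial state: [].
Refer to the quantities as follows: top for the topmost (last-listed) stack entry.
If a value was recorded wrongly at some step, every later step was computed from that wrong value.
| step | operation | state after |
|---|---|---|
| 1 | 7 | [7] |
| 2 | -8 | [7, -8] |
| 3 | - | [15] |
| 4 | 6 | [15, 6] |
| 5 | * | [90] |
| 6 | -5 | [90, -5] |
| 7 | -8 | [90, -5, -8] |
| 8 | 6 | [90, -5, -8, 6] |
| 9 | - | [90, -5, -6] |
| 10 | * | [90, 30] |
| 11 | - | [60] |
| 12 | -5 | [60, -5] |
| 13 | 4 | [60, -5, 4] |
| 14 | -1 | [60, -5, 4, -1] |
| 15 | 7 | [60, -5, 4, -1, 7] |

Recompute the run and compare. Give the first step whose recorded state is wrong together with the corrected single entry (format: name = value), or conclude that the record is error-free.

step 9, top = -14

1. push 7: top = 7 (consistent with the record)
2. push -8: top = -8 (consistent with the record)
3. 7 - -8 = 15 (agrees with the record)
4. push 6: top = 6 (confirmed correct)
5. 15 * 6 = 90 (matches)
6. push -5: top = -5 (matches)
7. push -8: top = -8 (consistent with the record)
8. push 6: top = 6 (checks out)
9. -8 - 6 = -14 (the record disagrees here)
Step 9 is the first one off; corrected, top = -14.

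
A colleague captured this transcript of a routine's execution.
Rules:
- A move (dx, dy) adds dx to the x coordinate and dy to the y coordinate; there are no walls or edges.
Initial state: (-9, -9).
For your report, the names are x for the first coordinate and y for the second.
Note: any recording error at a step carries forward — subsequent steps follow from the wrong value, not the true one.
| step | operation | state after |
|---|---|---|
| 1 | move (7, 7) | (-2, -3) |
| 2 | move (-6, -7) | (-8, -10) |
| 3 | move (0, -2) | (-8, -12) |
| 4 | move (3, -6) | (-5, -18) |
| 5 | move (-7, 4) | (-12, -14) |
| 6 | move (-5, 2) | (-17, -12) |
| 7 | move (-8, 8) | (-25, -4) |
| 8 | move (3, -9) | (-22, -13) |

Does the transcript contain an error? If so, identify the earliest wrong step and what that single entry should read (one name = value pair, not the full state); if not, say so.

step 1, y = -2

Recomputing the run from the initial state:
step 1: x = -2, y = -2
step 2: x = -8, y = -9
step 3: x = -8, y = -11
step 4: x = -5, y = -17
step 5: x = -12, y = -13
step 6: x = -17, y = -11
step 7: x = -25, y = -3
step 8: x = -22, y = -12
The first disagreement with the transcript is at step 1, where the value should be y = -2.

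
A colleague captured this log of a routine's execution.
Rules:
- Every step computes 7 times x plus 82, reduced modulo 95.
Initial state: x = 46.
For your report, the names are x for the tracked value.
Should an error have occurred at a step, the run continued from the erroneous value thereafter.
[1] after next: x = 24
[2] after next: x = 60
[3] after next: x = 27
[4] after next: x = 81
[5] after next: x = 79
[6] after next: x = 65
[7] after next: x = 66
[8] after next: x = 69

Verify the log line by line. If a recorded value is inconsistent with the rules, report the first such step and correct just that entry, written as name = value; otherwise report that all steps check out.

step 7, x = 62

1. x = (7*46 + 82) mod 95 = 24 (exactly as logged)
2. x = (7*24 + 82) mod 95 = 60 (confirmed correct)
3. x = (7*60 + 82) mod 95 = 27 (verified)
4. x = (7*27 + 82) mod 95 = 81 (no discrepancy)
5. x = (7*81 + 82) mod 95 = 79 (exactly as logged)
6. x = (7*79 + 82) mod 95 = 65 (in agreement)
7. x = (7*65 + 82) mod 95 = 62 (first mismatch against the log)
Conclusion: step 7 carries the first error; the entry should be x = 62.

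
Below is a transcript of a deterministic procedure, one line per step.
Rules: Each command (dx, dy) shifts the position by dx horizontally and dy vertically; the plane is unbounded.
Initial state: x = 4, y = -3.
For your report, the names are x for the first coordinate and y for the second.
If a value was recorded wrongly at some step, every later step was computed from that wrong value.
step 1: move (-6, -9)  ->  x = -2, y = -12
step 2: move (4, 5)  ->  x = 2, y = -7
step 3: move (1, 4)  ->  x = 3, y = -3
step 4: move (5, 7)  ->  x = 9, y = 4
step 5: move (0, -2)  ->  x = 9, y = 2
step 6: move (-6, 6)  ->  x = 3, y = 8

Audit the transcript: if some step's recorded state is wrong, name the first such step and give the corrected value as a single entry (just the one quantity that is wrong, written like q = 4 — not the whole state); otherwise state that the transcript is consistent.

step 4, x = 8

Step 1: x = 4 + (-6) = -2, y = -3 + (-9) = -12 — in agreement.
Step 2: x = -2 + (4) = 2, y = -12 + (5) = -7 — in agreement.
Step 3: x = 2 + (1) = 3, y = -7 + (4) = -3 — matches.
Step 4: x = 3 + (5) = 8, y = -3 + (7) = 4 — a discrepancy with the transcript.
That makes step 4 the first incorrect line — x = 8 is what it should show.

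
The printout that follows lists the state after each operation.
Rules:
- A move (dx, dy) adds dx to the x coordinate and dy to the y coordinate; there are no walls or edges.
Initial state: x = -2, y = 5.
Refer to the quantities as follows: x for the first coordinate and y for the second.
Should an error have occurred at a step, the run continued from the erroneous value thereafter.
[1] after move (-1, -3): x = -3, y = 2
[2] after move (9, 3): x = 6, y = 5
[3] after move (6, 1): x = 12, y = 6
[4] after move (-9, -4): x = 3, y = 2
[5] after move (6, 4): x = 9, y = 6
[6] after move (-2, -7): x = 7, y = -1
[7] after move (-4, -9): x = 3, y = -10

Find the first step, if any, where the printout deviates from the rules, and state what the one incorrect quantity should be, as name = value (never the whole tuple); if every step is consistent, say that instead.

Step 1: x = -2 + (-1) = -3, y = 5 + (-3) = 2 — checks out.
Step 2: x = -3 + (9) = 6, y = 2 + (3) = 5 — in agreement.
Step 3: x = 6 + (6) = 12, y = 5 + (1) = 6 — verified.
Step 4: x = 12 + (-9) = 3, y = 6 + (-4) = 2 — agrees with the printout.
Step 5: x = 3 + (6) = 9, y = 2 + (4) = 6 — consistent with the printout.
Step 6: x = 9 + (-2) = 7, y = 6 + (-7) = -1 — no discrepancy.
Step 7: x = 7 + (-4) = 3, y = -1 + (-9) = -10 — checks out.
The whole run recomputes cleanly — no discrepancies.

no error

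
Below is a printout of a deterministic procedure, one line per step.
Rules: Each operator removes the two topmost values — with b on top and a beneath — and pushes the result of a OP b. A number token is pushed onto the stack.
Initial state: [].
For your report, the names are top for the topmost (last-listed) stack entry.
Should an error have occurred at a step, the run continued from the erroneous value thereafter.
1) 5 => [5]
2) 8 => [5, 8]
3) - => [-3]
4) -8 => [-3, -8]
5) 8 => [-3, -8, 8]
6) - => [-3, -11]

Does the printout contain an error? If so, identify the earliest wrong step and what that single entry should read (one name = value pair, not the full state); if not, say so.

step 6, top = -16

step 1: push 5: top = 5 -> verified
step 2: push 8: top = 8 -> confirmed correct
step 3: 5 - 8 = -3 -> confirmed correct
step 4: push -8: top = -8 -> verified
step 5: push 8: top = 8 -> agrees with the printout
step 6: -8 - 8 = -16 -> not what was recorded
The audit stops at step 6: the recorded entry is wrong and should be top = -16.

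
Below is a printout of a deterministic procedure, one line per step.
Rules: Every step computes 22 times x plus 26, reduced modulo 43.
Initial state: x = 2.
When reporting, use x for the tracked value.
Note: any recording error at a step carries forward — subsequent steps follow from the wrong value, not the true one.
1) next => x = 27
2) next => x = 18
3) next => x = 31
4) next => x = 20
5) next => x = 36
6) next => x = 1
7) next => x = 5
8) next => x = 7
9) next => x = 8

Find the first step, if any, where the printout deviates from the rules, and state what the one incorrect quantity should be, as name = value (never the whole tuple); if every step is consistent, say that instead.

Step 1: x = (22*2 + 26) mod 43 = 27 — checks out.
Step 2: x = (22*27 + 26) mod 43 = 18 — confirmed correct.
Step 3: x = (22*18 + 26) mod 43 = 35 — first mismatch against the printout.
Conclusion: step 3 carries the first error; the entry should be x = 35.

step 3, x = 35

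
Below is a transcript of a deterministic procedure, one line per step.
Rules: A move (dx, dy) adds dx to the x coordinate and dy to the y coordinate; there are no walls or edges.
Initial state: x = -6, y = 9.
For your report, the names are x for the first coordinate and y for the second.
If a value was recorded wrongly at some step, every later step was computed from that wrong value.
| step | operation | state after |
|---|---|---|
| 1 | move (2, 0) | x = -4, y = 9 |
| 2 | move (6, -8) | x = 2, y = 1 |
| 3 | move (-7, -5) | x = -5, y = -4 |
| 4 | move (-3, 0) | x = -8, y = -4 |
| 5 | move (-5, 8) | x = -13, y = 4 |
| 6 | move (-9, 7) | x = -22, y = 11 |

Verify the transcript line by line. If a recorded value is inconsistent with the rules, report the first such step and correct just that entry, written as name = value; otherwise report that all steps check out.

no error

Recomputing the run from the initial state:
step 1: x = -4, y = 9
step 2: x = 2, y = 1
step 3: x = -5, y = -4
step 4: x = -8, y = -4
step 5: x = -13, y = 4
step 6: x = -22, y = 11
This matches the transcript at every step.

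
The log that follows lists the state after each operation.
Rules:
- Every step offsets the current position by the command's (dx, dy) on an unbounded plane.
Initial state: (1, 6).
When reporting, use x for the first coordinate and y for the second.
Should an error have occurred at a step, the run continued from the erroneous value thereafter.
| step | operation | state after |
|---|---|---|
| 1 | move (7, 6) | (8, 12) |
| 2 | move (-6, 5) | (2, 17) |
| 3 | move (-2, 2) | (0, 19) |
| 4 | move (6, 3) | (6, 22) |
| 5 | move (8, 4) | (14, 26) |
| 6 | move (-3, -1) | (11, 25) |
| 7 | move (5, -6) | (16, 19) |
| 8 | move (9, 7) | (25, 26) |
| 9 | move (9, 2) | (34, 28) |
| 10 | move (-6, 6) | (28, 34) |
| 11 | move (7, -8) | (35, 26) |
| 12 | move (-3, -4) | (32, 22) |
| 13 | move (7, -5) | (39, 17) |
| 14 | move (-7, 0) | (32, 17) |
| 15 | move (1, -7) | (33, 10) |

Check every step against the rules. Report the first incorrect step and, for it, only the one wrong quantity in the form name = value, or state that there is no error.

no error

1. x = 1 + (7) = 8, y = 6 + (6) = 12 (same as recorded)
2. x = 8 + (-6) = 2, y = 12 + (5) = 17 (in agreement)
3. x = 2 + (-2) = 0, y = 17 + (2) = 19 (matches)
4. x = 0 + (6) = 6, y = 19 + (3) = 22 (matches)
5. x = 6 + (8) = 14, y = 22 + (4) = 26 (agrees with the log)
6. x = 14 + (-3) = 11, y = 26 + (-1) = 25 (exactly as logged)
7. x = 11 + (5) = 16, y = 25 + (-6) = 19 (verified)
8. x = 16 + (9) = 25, y = 19 + (7) = 26 (exactly as logged)
9. x = 25 + (9) = 34, y = 26 + (2) = 28 (same as recorded)
10. x = 34 + (-6) = 28, y = 28 + (6) = 34 (matches)
11. x = 28 + (7) = 35, y = 34 + (-8) = 26 (exactly as logged)
12. x = 35 + (-3) = 32, y = 26 + (-4) = 22 (verified)
13. x = 32 + (7) = 39, y = 22 + (-5) = 17 (exactly as logged)
14. x = 39 + (-7) = 32, y = 17 + (0) = 17 (agrees with the log)
15. x = 32 + (1) = 33, y = 17 + (-7) = 10 (same as recorded)
The recomputation confirms every line.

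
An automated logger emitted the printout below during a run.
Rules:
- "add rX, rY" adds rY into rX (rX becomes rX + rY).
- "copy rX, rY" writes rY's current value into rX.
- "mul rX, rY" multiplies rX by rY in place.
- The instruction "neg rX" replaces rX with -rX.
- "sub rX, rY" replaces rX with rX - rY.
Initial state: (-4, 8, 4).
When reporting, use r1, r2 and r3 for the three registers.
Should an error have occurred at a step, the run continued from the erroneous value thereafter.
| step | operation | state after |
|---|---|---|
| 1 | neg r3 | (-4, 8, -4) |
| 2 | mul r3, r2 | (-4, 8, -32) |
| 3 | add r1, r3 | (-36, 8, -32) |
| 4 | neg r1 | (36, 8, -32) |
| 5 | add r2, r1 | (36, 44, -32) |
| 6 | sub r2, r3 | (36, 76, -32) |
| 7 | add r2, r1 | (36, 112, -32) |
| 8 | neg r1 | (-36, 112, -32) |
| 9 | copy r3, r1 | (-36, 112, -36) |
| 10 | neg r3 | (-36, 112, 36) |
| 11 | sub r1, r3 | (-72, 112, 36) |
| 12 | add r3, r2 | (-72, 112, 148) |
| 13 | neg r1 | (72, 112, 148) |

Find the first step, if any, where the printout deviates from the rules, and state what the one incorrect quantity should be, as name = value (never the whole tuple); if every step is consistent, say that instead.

Recomputing the run from the initial state:
step 1: r1 = -4, r2 = 8, r3 = -4
step 2: r1 = -4, r2 = 8, r3 = -32
step 3: r1 = -36, r2 = 8, r3 = -32
step 4: r1 = 36, r2 = 8, r3 = -32
step 5: r1 = 36, r2 = 44, r3 = -32
step 6: r1 = 36, r2 = 76, r3 = -32
step 7: r1 = 36, r2 = 112, r3 = -32
step 8: r1 = -36, r2 = 112, r3 = -32
step 9: r1 = -36, r2 = 112, r3 = -36
step 10: r1 = -36, r2 = 112, r3 = 36
step 11: r1 = -72, r2 = 112, r3 = 36
step 12: r1 = -72, r2 = 112, r3 = 148
step 13: r1 = 72, r2 = 112, r3 = 148
This matches the printout at every step.

no error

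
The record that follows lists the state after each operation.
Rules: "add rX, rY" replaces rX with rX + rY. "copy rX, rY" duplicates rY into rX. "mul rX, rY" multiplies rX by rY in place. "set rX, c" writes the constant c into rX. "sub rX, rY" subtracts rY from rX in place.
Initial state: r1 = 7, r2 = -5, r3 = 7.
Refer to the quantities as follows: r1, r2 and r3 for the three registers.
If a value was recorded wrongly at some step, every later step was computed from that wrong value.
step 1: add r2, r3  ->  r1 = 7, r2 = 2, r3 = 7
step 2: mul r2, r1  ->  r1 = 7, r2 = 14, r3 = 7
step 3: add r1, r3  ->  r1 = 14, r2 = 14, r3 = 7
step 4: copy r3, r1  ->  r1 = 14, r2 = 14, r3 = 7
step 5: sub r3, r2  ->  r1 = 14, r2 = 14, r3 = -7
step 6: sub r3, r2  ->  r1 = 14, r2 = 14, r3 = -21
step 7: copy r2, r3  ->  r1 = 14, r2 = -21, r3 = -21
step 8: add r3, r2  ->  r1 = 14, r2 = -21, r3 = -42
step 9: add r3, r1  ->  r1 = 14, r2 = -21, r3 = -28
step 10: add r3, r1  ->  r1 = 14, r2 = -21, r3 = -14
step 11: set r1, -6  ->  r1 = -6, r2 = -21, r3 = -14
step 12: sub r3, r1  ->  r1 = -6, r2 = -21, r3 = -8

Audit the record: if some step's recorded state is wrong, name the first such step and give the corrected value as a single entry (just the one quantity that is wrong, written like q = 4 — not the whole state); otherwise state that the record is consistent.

Recomputing the run from the initial state:
step 1: r1 = 7, r2 = 2, r3 = 7
step 2: r1 = 7, r2 = 14, r3 = 7
step 3: r1 = 14, r2 = 14, r3 = 7
step 4: r1 = 14, r2 = 14, r3 = 14
step 5: r1 = 14, r2 = 14, r3 = 0
step 6: r1 = 14, r2 = 14, r3 = -14
step 7: r1 = 14, r2 = -14, r3 = -14
step 8: r1 = 14, r2 = -14, r3 = -28
step 9: r1 = 14, r2 = -14, r3 = -14
step 10: r1 = 14, r2 = -14, r3 = 0
step 11: r1 = -6, r2 = -14, r3 = 0
step 12: r1 = -6, r2 = -14, r3 = 6
The first disagreement with the record is at step 4, where the value should be r3 = 14.

step 4, r3 = 14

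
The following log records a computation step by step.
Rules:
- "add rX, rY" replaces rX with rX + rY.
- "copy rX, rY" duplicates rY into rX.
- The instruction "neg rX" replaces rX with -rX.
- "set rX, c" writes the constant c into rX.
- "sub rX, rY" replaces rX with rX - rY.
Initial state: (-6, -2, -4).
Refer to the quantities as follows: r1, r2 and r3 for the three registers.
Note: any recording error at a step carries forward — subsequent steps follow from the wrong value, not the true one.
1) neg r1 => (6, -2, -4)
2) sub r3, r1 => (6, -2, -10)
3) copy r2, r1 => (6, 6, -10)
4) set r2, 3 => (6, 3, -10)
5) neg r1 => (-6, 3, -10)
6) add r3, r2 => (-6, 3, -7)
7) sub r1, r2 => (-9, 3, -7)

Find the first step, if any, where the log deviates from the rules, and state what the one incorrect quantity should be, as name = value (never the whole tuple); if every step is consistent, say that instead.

Step 1: r1 = -(-6) = 6 — checks out.
Step 2: r3 = -4 - 6 = -10 — checks out.
Step 3: r2 = 6 — verified.
Step 4: r2 = 3 — consistent with the log.
Step 5: r1 = -(6) = -6 — checks out.
Step 6: r3 = -10 + 3 = -7 — no discrepancy.
Step 7: r1 = -6 - 3 = -9 — verified.
Each recorded entry agrees with the recomputation.

no error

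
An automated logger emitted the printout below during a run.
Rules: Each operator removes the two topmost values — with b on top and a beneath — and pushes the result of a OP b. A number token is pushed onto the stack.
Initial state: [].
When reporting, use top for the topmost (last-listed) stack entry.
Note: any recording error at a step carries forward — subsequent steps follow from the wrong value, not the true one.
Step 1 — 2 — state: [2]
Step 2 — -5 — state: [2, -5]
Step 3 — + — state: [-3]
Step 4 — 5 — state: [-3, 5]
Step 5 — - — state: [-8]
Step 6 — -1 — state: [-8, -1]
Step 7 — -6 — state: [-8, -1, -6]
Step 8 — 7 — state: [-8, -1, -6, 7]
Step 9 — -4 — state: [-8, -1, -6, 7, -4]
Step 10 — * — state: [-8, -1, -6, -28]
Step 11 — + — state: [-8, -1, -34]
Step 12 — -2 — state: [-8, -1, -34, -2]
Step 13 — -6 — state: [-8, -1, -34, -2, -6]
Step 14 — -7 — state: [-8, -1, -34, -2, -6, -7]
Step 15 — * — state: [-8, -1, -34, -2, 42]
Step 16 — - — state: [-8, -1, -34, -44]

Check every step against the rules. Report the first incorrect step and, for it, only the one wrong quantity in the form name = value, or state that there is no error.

no error

Step 1: push 2: top = 2 — checks out.
Step 2: push -5: top = -5 — confirmed correct.
Step 3: 2 + -5 = -3 — same as recorded.
Step 4: push 5: top = 5 — same as recorded.
Step 5: -3 - 5 = -8 — consistent with the printout.
Step 6: push -1: top = -1 — agrees with the printout.
Step 7: push -6: top = -6 — exactly as logged.
Step 8: push 7: top = 7 — matches.
Step 9: push -4: top = -4 — confirmed correct.
Step 10: 7 * -4 = -28 — consistent with the printout.
Step 11: -6 + -28 = -34 — matches.
Step 12: push -2: top = -2 — in agreement.
Step 13: push -6: top = -6 — checks out.
Step 14: push -7: top = -7 — same as recorded.
Step 15: -6 * -7 = 42 — matches.
Step 16: -2 - 42 = -44 — confirmed correct.
Each recorded entry agrees with the recomputation.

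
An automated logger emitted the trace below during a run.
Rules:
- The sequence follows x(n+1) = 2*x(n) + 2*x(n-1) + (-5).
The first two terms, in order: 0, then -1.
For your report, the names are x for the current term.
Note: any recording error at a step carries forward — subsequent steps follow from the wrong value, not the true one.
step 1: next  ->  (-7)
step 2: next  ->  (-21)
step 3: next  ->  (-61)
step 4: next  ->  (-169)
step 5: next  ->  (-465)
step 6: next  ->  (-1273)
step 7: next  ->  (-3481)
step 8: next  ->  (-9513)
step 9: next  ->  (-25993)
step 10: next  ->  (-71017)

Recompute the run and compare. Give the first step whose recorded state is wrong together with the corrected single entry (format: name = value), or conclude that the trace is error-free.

1. x = 2*(-1) + (2)*(0) + (-5) = -7 (in agreement)
2. x = 2*(-7) + (2)*(-1) + (-5) = -21 (agrees with the trace)
3. x = 2*(-21) + (2)*(-7) + (-5) = -61 (no discrepancy)
4. x = 2*(-61) + (2)*(-21) + (-5) = -169 (agrees with the trace)
5. x = 2*(-169) + (2)*(-61) + (-5) = -465 (matches)
6. x = 2*(-465) + (2)*(-169) + (-5) = -1273 (no discrepancy)
7. x = 2*(-1273) + (2)*(-465) + (-5) = -3481 (agrees with the trace)
8. x = 2*(-3481) + (2)*(-1273) + (-5) = -9513 (in agreement)
9. x = 2*(-9513) + (2)*(-3481) + (-5) = -25993 (in agreement)
10. x = 2*(-25993) + (2)*(-9513) + (-5) = -71017 (no discrepancy)
All steps check out; nothing to correct.

no error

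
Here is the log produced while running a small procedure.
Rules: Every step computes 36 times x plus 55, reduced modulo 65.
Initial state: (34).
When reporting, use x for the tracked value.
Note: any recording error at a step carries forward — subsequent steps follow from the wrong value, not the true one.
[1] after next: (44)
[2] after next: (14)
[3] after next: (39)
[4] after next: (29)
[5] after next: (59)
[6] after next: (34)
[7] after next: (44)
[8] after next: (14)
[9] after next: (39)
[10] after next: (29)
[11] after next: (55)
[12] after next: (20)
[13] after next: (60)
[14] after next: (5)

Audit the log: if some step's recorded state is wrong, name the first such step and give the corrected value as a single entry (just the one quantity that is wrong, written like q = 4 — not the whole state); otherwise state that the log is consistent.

step 11, x = 59

Step 1: x = (36*34 + 55) mod 65 = 44 — consistent with the log.
Step 2: x = (36*44 + 55) mod 65 = 14 — same as recorded.
Step 3: x = (36*14 + 55) mod 65 = 39 — verified.
Step 4: x = (36*39 + 55) mod 65 = 29 — verified.
Step 5: x = (36*29 + 55) mod 65 = 59 — confirmed correct.
Step 6: x = (36*59 + 55) mod 65 = 34 — agrees with the log.
Step 7: x = (36*34 + 55) mod 65 = 44 — confirmed correct.
Step 8: x = (36*44 + 55) mod 65 = 14 — confirmed correct.
Step 9: x = (36*14 + 55) mod 65 = 39 — agrees with the log.
Step 10: x = (36*39 + 55) mod 65 = 29 — verified.
Step 11: x = (36*29 + 55) mod 65 = 59 — first mismatch against the log.
The earliest wrong entry is at step 11: it should read x = 59.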